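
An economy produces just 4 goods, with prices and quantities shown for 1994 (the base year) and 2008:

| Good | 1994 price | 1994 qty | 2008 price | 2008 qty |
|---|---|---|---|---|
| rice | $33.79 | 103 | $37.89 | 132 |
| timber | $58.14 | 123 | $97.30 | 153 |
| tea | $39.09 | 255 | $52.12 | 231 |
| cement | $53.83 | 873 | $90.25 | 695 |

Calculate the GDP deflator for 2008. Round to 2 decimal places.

Nominal GDP 2008 = 37.89·132 + 97.30·153 + 52.12·231 + 90.25·695 = 94651.85.
Real GDP 2008 (at 1994 prices) = 33.79·132 + 58.14·153 + 39.09·231 + 53.83·695 = 59797.34.
Deflator = Nominal/Real × 100 = 94651.85/59797.34 × 100 = 158.288.

158.29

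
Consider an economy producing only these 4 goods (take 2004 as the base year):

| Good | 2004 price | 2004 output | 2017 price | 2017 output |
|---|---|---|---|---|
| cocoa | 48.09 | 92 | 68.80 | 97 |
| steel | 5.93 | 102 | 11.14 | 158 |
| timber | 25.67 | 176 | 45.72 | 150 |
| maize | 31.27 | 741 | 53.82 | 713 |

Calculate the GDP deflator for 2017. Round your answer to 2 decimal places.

169.04

Nominal GDP 2017 = 68.80·97 + 11.14·158 + 45.72·150 + 53.82·713 = 53665.38.
Real GDP 2017 (at 2004 prices) = 48.09·97 + 5.93·158 + 25.67·150 + 31.27·713 = 31747.68.
Deflator = Nominal/Real × 100 = 53665.38/31747.68 × 100 = 169.037.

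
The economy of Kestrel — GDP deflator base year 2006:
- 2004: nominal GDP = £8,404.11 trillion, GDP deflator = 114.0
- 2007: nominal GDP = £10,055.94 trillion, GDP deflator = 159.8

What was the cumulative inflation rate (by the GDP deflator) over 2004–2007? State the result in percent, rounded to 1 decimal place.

40.2%

Price-level change = 159.8 / 114.0 − 1 = 0.4018.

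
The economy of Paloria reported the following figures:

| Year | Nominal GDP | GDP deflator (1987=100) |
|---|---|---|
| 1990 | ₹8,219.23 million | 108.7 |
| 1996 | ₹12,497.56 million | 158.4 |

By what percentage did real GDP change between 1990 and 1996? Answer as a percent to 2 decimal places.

Real GDP 1990 = 8219.23 / 1.087 = 7561.39.
Real GDP 1996 = 12497.56 / 1.584 = 7889.87.
Real growth = 7889.87 / 7561.39 − 1 = 0.0434.

4.34%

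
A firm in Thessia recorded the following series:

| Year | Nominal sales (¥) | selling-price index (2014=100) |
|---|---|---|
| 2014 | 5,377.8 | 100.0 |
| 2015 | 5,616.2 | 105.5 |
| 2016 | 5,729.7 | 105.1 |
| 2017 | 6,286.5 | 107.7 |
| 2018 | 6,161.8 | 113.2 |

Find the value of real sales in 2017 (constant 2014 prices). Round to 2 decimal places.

Real sales 2017 = 6286.5 / 1.077 = 5837.05.

¥5,837.05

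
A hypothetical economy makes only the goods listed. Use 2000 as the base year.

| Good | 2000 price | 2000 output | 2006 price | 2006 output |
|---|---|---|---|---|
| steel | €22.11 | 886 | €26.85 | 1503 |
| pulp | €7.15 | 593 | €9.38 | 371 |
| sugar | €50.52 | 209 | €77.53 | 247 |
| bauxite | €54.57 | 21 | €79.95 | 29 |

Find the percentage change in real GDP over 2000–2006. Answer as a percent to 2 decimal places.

Real GDP 2000 = Nominal GDP 2000 = 22.11·886 + 7.15·593 + 50.52·209 + 54.57·21 = 35534.06.
Real GDP 2006 (at 2000 prices) = 22.11·1503 + 7.15·371 + 50.52·247 + 54.57·29 = 49944.95.
Real growth = 49944.95/35534.06 − 1 = 0.4056.

40.56%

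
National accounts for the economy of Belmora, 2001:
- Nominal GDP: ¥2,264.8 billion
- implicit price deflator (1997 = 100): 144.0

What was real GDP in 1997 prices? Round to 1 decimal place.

Real GDP = Nominal / (implicit price deflator/100) = 2264.8 / 1.440 = 1572.78.

¥1,572.8 billion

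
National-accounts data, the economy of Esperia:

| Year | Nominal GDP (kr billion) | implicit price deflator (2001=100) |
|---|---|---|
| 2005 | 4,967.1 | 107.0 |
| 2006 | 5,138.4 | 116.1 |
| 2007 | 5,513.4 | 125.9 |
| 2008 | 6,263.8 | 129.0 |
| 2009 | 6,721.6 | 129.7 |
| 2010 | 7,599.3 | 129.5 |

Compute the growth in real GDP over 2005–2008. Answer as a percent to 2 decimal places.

4.60%

Real GDP 2005 = 4967.1/1.070 = 4642.15.
Real GDP 2008 = 6263.8/1.290 = 4855.66.
Change = 4855.66/4642.15 − 1 = 0.0460.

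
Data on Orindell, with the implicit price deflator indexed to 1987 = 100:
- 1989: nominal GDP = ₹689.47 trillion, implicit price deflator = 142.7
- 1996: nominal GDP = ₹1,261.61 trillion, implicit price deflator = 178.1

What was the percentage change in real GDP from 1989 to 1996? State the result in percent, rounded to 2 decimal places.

46.61%

Real GDP 1989 = 689.47 / 1.427 = 483.16.
Real GDP 1996 = 1261.61 / 1.781 = 708.37.
Real growth = 708.37 / 483.16 − 1 = 0.4661.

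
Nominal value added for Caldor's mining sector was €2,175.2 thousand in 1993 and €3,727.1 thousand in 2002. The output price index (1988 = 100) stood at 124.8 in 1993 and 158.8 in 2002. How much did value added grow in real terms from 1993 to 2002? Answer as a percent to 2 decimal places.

34.66%

Deflate each year: 1993 → 2175.2/1.248 = 1742.95; 2002 → 3727.1/1.588 = 2347.04.
So real value added changed by 2347.04/1742.95 − 1 = 0.3466, i.e. 34.66%.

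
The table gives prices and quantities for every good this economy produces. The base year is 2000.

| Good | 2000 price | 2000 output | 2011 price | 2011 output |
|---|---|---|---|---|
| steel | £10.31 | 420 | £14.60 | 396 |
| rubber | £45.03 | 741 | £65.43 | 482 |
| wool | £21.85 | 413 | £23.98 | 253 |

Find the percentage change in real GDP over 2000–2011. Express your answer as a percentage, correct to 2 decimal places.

Real GDP 2000 = Nominal GDP 2000 = 10.31·420 + 45.03·741 + 21.85·413 = 46721.48.
Real GDP 2011 (at 2000 prices) = 10.31·396 + 45.03·482 + 21.85·253 = 31315.27.
Real growth = 31315.27/46721.48 − 1 = -0.3297.

-32.97%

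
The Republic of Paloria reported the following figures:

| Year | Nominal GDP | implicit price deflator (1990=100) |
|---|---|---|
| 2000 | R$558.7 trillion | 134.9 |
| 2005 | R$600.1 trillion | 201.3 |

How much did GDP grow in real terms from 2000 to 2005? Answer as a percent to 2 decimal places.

Deflate each year: 2000 → 558.7/1.349 = 414.16; 2005 → 600.1/2.013 = 298.11.
So real GDP changed by 298.11/414.16 − 1 = -0.2802, i.e. -28.02%.

-28.02%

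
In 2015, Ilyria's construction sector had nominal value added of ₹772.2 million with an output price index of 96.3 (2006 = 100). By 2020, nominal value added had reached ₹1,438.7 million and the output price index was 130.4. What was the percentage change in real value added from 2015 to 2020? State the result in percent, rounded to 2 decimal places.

Deflate each year: 2015 → 772.2/0.963 = 801.87; 2020 → 1438.7/1.304 = 1103.30.
So real value added changed by 1103.30/801.87 − 1 = 0.3759, i.e. 37.59%.

37.59%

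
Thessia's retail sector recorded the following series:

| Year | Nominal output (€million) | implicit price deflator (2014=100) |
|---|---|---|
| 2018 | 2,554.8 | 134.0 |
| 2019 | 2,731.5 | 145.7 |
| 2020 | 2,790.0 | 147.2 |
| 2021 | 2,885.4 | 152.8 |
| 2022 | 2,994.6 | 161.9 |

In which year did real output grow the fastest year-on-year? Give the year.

2020

2019: real = 2731.5/1.457 = 1874.74; growth vs 2018 (1906.57) = -1.67%.
2020: real = 2790.0/1.472 = 1895.38; growth vs 2019 (1874.74) = 1.10%.
2021: real = 2885.4/1.528 = 1888.35; growth vs 2020 (1895.38) = -0.37%.
2022: real = 2994.6/1.619 = 1849.66; growth vs 2021 (1888.35) = -2.05%.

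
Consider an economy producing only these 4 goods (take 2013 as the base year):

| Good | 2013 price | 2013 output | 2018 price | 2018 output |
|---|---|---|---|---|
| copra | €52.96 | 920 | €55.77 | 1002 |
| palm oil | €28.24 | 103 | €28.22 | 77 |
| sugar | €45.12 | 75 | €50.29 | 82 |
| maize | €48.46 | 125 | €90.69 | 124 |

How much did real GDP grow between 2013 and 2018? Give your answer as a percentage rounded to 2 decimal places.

Real GDP 2013 = Nominal GDP 2013 = 52.96·920 + 28.24·103 + 45.12·75 + 48.46·125 = 61073.42.
Real GDP 2018 (at 2013 prices) = 52.96·1002 + 28.24·77 + 45.12·82 + 48.46·124 = 64949.28.
Real growth = 64949.28/61073.42 − 1 = 0.0635.

6.35%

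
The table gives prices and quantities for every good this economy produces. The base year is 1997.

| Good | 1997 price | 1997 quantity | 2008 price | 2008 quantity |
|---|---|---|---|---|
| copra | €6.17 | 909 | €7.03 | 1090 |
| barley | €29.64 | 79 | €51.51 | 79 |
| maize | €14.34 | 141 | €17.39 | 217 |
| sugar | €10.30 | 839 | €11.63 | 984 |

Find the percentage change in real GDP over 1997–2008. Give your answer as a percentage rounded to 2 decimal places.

19.88%

Real GDP 1997 = Nominal GDP 1997 = 6.17·909 + 29.64·79 + 14.34·141 + 10.30·839 = 18613.73.
Real GDP 2008 (at 1997 prices) = 6.17·1090 + 29.64·79 + 14.34·217 + 10.30·984 = 22313.84.
Real growth = 22313.84/18613.73 − 1 = 0.1988.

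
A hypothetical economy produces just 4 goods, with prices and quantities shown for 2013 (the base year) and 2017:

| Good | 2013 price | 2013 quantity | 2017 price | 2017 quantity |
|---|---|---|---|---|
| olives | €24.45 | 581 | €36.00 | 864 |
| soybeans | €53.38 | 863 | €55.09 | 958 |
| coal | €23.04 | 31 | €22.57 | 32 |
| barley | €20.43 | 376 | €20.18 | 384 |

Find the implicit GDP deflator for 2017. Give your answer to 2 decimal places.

114.23

Nominal GDP 2017 = 36.00·864 + 55.09·958 + 22.57·32 + 20.18·384 = 92351.58.
Real GDP 2017 (at 2013 prices) = 24.45·864 + 53.38·958 + 23.04·32 + 20.43·384 = 80845.24.
Deflator = Nominal/Real × 100 = 92351.58/80845.24 × 100 = 114.233.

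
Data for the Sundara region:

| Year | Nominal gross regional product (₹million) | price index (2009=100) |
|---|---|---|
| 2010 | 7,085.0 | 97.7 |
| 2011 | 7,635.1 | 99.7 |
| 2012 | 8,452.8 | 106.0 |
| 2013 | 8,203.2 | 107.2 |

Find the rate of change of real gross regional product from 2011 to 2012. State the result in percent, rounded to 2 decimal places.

4.13%

Real gross regional product 2011 = 7635.1/0.997 = 7658.07.
Real gross regional product 2012 = 8452.8/1.060 = 7974.34.
Change = 7974.34/7658.07 − 1 = 0.0413.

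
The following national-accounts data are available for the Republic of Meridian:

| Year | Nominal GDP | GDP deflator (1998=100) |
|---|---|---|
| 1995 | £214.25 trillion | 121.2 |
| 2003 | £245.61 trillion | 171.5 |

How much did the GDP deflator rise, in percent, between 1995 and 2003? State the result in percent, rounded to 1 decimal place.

41.5%

Price-level change = 171.5 / 121.2 − 1 = 0.4150.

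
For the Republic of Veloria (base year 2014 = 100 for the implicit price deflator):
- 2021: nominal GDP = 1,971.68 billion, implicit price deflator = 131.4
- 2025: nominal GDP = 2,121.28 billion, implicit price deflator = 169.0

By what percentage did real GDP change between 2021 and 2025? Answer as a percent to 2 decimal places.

-16.35%

Deflate each year: 2021 → 1971.68/1.314 = 1500.52; 2025 → 2121.28/1.690 = 1255.20.
So real GDP changed by 1255.20/1500.52 − 1 = -0.1635, i.e. -16.35%.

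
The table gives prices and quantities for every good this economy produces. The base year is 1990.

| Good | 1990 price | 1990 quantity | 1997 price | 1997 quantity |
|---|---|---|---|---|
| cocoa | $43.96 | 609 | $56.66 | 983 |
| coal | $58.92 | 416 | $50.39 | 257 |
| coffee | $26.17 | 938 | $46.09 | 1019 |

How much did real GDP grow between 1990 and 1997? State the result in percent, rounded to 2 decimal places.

Real GDP 1990 = Nominal GDP 1990 = 43.96·609 + 58.92·416 + 26.17·938 = 75829.82.
Real GDP 1997 (at 1990 prices) = 43.96·983 + 58.92·257 + 26.17·1019 = 85022.35.
Real growth = 85022.35/75829.82 − 1 = 0.1212.

12.12%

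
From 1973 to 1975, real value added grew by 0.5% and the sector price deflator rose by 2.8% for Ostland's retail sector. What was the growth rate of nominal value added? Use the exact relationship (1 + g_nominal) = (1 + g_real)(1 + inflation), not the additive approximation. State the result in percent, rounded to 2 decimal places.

(1 + g_nom) = (1 + g_real)(1 + π) = 1.0050 × 1.0280 = 1.03314.

3.31%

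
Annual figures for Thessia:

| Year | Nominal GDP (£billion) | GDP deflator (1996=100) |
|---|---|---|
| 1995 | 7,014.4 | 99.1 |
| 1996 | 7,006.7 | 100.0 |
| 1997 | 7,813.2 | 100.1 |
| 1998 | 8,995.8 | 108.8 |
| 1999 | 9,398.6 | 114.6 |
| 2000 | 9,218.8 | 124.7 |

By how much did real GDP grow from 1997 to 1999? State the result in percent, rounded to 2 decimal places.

5.07%

Real GDP 1997 = 7813.2/1.001 = 7805.39.
Real GDP 1999 = 9398.6/1.146 = 8201.22.
Change = 8201.22/7805.39 − 1 = 0.0507.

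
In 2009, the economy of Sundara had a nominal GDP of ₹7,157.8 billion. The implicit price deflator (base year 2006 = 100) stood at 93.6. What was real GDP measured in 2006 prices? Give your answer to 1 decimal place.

₹7,647.2 billion

Real GDP = Nominal / (implicit price deflator/100) = 7157.8 / 0.936 = 7647.22.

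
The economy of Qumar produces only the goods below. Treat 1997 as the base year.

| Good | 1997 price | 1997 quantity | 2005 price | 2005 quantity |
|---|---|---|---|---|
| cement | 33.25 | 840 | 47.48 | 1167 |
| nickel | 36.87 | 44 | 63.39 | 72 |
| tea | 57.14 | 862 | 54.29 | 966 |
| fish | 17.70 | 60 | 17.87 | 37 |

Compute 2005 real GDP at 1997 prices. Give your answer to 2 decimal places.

97309.53

Real GDP 2005 = Σ (p_1997 × q_2005) = 33.25·1167 + 36.87·72 + 57.14·966 + 17.70·37 = 97309.53.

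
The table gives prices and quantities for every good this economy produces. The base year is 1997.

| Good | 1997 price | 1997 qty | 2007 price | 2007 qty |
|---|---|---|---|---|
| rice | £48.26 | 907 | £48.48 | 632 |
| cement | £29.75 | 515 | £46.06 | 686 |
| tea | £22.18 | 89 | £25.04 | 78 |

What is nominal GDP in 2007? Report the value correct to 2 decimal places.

£64189.64

Nominal GDP 2007 = Σ (p_2007 × q_2007) = 48.48·632 + 46.06·686 + 25.04·78 = 64189.64.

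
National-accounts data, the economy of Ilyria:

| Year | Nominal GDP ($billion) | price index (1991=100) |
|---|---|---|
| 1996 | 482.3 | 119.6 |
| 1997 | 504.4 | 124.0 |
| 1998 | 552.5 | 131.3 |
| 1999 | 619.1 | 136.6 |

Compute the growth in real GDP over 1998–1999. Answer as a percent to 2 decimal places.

Real GDP 1998 = 552.5/1.313 = 420.79.
Real GDP 1999 = 619.1/1.366 = 453.22.
Change = 453.22/420.79 − 1 = 0.0771.

7.71%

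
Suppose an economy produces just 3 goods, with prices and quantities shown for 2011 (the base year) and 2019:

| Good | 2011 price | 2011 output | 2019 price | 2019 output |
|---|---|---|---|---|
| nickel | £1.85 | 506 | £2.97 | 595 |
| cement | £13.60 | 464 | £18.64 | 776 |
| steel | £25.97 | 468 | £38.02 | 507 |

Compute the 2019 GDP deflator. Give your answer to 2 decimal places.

143.06

Nominal GDP 2019 = 2.97·595 + 18.64·776 + 38.02·507 = 35507.93.
Real GDP 2019 (at 2011 prices) = 1.85·595 + 13.60·776 + 25.97·507 = 24821.14.
Deflator = Nominal/Real × 100 = 35507.93/24821.14 × 100 = 143.055.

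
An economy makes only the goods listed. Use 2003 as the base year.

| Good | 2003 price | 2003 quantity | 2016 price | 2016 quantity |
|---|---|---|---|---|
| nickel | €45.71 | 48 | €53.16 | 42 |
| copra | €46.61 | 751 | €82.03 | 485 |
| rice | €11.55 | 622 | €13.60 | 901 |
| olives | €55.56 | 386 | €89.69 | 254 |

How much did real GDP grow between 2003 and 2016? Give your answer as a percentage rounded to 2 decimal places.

-25.50%

Real GDP 2003 = Nominal GDP 2003 = 45.71·48 + 46.61·751 + 11.55·622 + 55.56·386 = 65828.45.
Real GDP 2016 (at 2003 prices) = 45.71·42 + 46.61·485 + 11.55·901 + 55.56·254 = 49044.46.
Real growth = 49044.46/65828.45 − 1 = -0.2550.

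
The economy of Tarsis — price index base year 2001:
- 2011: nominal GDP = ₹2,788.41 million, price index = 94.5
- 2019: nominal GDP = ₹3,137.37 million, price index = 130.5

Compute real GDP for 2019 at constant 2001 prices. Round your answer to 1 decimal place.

Real GDP = Nominal / (price index/100) = 3137.37 / 1.305 = 2404.11.

₹2,404.1 million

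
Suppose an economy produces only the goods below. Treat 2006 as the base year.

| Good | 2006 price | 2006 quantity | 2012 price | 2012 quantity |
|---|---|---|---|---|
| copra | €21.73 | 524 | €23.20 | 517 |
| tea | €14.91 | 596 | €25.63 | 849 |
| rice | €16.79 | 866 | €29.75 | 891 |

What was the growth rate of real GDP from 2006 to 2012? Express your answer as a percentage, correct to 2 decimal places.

Real GDP 2006 = Nominal GDP 2006 = 21.73·524 + 14.91·596 + 16.79·866 = 34813.02.
Real GDP 2012 (at 2006 prices) = 21.73·517 + 14.91·849 + 16.79·891 = 38852.89.
Real growth = 38852.89/34813.02 − 1 = 0.1160.

11.60%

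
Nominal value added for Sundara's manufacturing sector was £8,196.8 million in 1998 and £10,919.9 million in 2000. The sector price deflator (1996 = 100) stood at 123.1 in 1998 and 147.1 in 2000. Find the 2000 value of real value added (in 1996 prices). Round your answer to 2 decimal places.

£7,423.45 million

Real value added = Nominal / (sector price deflator/100) = 10919.9 / 1.471 = 7423.45.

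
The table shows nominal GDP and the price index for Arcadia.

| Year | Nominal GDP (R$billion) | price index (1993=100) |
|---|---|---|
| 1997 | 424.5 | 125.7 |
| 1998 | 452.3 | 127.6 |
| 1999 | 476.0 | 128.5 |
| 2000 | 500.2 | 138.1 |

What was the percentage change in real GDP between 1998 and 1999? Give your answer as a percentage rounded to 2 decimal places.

Real GDP 1998 = 452.3/1.276 = 354.47.
Real GDP 1999 = 476.0/1.285 = 370.43.
Change = 370.43/354.47 − 1 = 0.0450.

4.50%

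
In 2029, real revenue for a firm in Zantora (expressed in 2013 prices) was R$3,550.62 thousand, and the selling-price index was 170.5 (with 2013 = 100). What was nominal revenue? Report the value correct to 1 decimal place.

Nominal revenue = Real × (selling-price index/100) = 3550.62 × 1.705 = 6053.81.

R$6,053.8 thousand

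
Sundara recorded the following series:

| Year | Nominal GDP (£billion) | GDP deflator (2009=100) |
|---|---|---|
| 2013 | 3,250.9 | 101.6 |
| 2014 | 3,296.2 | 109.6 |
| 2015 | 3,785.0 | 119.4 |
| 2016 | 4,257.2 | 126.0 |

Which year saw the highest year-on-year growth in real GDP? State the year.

2014: real = 3296.2/1.096 = 3007.48; growth vs 2013 (3199.70) = -6.01%.
2015: real = 3785.0/1.194 = 3170.02; growth vs 2014 (3007.48) = 5.40%.
2016: real = 4257.2/1.260 = 3378.73; growth vs 2015 (3170.02) = 6.58%.

2016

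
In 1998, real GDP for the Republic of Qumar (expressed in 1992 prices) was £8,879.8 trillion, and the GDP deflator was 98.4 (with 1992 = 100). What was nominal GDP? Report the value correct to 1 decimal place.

£8,737.7 trillion

Nominal GDP = Real × (GDP deflator/100) = 8879.8 × 0.984 = 8737.72.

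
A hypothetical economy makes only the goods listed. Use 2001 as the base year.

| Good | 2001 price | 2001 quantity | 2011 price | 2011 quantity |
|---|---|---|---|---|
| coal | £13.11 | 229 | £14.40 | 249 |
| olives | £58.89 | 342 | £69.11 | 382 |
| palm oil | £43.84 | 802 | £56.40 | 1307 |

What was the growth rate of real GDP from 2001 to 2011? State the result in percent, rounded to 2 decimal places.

Real GDP 2001 = Nominal GDP 2001 = 13.11·229 + 58.89·342 + 43.84·802 = 58302.25.
Real GDP 2011 (at 2001 prices) = 13.11·249 + 58.89·382 + 43.84·1307 = 83059.25.
Real growth = 83059.25/58302.25 − 1 = 0.4246.

42.46%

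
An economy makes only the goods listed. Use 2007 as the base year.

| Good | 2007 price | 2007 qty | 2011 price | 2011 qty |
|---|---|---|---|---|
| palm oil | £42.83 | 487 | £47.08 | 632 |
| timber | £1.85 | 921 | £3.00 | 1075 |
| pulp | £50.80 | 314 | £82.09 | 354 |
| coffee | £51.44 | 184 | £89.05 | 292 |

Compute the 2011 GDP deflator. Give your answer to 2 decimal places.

Nominal GDP 2011 = 47.08·632 + 3.00·1075 + 82.09·354 + 89.05·292 = 88042.02.
Real GDP 2011 (at 2007 prices) = 42.83·632 + 1.85·1075 + 50.80·354 + 51.44·292 = 62060.99.
Deflator = Nominal/Real × 100 = 88042.02/62060.99 × 100 = 141.864.

141.86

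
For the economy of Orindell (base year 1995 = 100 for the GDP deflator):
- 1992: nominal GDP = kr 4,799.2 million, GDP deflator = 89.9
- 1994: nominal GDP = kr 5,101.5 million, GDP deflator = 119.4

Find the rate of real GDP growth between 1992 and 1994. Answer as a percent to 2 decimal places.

-19.96%

Deflate each year: 1992 → 4799.2/0.899 = 5338.38; 1994 → 5101.5/1.194 = 4272.61.
So real GDP changed by 4272.61/5338.38 − 1 = -0.1996, i.e. -19.96%.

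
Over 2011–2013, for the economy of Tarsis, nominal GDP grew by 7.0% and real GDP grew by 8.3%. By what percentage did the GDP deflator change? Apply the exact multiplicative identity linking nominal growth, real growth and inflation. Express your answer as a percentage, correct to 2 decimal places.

-1.20%

(1 + g_nom) = (1 + g_real)(1 + π), so π = 1.0700 / 1.0830 − 1 = -0.01200.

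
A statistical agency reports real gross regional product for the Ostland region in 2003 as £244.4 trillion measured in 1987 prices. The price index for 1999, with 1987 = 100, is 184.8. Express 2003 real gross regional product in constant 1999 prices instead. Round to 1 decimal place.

£451.7 trillion

Real gross regional product in 1999 prices = Real gross regional product in 1987 prices × (P_1999/P_1987) = 244.4 × 1.848 = 451.65.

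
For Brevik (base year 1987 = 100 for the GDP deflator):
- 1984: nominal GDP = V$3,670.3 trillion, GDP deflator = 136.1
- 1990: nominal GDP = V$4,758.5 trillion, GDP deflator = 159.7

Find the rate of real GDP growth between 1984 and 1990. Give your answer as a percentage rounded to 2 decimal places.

10.49%

Deflate each year: 1984 → 3670.3/1.361 = 2696.77; 1990 → 4758.5/1.597 = 2979.65.
So real GDP changed by 2979.65/2696.77 − 1 = 0.1049, i.e. 10.49%.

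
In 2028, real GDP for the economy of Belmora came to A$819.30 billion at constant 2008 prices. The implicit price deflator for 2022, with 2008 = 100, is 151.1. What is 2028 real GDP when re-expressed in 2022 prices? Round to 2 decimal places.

A$1,237.96 billion

Real GDP in 2022 prices = Real GDP in 2008 prices × (P_2022/P_2008) = 819.30 × 1.511 = 1237.96.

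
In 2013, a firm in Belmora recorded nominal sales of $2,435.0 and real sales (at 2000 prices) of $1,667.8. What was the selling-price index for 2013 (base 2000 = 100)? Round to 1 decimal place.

selling-price index = (Nominal / Real) × 100 = 2435.0 / 1667.8 × 100 = 146.00.

146.0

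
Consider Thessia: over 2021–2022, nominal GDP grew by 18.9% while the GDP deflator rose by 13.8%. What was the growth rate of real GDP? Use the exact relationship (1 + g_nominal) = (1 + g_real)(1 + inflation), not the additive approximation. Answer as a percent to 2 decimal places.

4.48%

(1 + g_nom) = (1 + g_real)(1 + π), so g_real = 1.1890 / 1.1380 − 1 = 0.04482.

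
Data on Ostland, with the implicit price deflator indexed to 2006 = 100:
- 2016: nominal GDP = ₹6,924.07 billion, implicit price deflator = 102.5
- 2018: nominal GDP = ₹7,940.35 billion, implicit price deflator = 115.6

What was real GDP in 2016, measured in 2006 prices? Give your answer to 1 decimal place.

Real GDP = Nominal / (implicit price deflator/100) = 6924.07 / 1.025 = 6755.19.

₹6,755.2 billion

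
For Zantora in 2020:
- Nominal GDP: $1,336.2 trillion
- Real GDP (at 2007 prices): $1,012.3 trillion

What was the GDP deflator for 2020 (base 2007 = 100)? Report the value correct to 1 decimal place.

132.0

GDP deflator = (Nominal / Real) × 100 = 1336.2 / 1012.3 × 100 = 132.00.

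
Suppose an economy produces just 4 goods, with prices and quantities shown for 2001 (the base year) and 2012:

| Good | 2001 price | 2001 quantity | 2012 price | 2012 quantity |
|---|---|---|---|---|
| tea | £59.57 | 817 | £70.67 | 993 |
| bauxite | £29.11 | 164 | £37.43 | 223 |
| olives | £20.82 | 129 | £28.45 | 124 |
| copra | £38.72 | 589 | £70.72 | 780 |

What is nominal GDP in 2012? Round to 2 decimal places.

£137211.60

Nominal GDP 2012 = Σ (p_2012 × q_2012) = 70.67·993 + 37.43·223 + 28.45·124 + 70.72·780 = 137211.60.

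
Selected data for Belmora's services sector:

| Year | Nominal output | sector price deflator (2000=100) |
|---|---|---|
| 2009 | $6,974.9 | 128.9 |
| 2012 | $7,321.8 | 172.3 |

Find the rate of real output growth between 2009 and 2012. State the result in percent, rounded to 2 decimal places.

Deflate each year: 2009 → 6974.9/1.289 = 5411.09; 2012 → 7321.8/1.723 = 4249.45.
So real output changed by 4249.45/5411.09 − 1 = -0.2147, i.e. -21.47%.

-21.47%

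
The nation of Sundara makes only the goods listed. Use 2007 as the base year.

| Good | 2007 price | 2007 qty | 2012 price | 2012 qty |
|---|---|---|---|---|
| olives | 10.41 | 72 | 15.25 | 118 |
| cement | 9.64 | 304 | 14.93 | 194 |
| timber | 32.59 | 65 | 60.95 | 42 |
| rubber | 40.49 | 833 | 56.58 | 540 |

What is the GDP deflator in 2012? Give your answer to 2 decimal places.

143.59

Nominal GDP 2012 = 15.25·118 + 14.93·194 + 60.95·42 + 56.58·540 = 37809.02.
Real GDP 2012 (at 2007 prices) = 10.41·118 + 9.64·194 + 32.59·42 + 40.49·540 = 26331.92.
Deflator = Nominal/Real × 100 = 37809.02/26331.92 × 100 = 143.586.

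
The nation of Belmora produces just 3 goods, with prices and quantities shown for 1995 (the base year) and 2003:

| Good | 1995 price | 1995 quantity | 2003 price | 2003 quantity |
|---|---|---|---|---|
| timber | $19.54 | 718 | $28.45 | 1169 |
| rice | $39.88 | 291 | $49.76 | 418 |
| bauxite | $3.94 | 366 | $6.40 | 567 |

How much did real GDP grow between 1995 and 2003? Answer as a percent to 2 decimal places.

54.18%

Real GDP 1995 = Nominal GDP 1995 = 19.54·718 + 39.88·291 + 3.94·366 = 27076.84.
Real GDP 2003 (at 1995 prices) = 19.54·1169 + 39.88·418 + 3.94·567 = 41746.08.
Real growth = 41746.08/27076.84 − 1 = 0.5418.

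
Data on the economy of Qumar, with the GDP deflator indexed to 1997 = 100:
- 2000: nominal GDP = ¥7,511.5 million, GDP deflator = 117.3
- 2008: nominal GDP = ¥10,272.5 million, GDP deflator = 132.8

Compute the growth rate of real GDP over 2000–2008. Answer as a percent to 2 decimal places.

Real GDP 2000 = 7511.5 / 1.173 = 6403.67.
Real GDP 2008 = 10272.5 / 1.328 = 7735.32.
Real growth = 7735.32 / 6403.67 − 1 = 0.2080.

20.80%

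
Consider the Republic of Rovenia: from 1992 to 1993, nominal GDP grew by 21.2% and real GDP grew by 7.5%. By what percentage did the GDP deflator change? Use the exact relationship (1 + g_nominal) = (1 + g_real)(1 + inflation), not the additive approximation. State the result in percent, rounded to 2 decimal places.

(1 + g_nom) = (1 + g_real)(1 + π), so π = 1.2120 / 1.0750 − 1 = 0.12744.

12.74%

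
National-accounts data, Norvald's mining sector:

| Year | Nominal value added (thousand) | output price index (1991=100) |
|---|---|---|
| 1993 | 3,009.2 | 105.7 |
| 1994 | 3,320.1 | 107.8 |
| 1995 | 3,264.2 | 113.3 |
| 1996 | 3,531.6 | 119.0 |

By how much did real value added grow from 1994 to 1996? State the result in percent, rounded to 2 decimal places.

-3.64%

Real value added 1994 = 3320.1/1.078 = 3079.87.
Real value added 1996 = 3531.6/1.190 = 2967.73.
Change = 2967.73/3079.87 − 1 = -0.0364.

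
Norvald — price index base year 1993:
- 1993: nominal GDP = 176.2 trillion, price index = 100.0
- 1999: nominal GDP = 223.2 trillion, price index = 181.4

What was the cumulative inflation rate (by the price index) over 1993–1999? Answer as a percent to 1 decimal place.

81.4%

Price-level change = 181.4 / 100.0 − 1 = 0.8140.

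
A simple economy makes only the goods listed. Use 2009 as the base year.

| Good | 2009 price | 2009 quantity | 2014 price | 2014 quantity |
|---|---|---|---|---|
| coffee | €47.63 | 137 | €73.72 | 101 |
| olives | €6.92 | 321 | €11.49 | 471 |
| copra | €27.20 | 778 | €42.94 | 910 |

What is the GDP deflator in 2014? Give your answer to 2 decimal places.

Nominal GDP 2014 = 73.72·101 + 11.49·471 + 42.94·910 = 51932.91.
Real GDP 2014 (at 2009 prices) = 47.63·101 + 6.92·471 + 27.20·910 = 32821.95.
Deflator = Nominal/Real × 100 = 51932.91/32821.95 × 100 = 158.226.

158.23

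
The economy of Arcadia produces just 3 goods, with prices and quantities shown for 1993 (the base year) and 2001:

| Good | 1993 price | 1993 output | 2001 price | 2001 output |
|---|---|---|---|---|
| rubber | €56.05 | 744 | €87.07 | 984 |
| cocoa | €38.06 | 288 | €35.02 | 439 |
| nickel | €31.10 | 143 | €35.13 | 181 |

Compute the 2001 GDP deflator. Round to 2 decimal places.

Nominal GDP 2001 = 87.07·984 + 35.02·439 + 35.13·181 = 107409.19.
Real GDP 2001 (at 1993 prices) = 56.05·984 + 38.06·439 + 31.10·181 = 77490.64.
Deflator = Nominal/Real × 100 = 107409.19/77490.64 × 100 = 138.609.

138.61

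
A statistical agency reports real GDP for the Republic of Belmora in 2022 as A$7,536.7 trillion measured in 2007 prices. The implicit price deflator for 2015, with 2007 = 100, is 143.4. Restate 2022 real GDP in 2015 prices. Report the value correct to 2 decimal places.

Real GDP in 2015 prices = Real GDP in 2007 prices × (P_2015/P_2007) = 7536.7 × 1.434 = 10807.63.

A$10,807.63 trillion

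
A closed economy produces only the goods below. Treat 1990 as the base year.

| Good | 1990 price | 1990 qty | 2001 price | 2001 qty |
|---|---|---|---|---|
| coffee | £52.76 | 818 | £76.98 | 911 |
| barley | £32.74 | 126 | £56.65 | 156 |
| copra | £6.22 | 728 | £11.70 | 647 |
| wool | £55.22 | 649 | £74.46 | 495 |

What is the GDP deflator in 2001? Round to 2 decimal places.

Nominal GDP 2001 = 76.98·911 + 56.65·156 + 11.70·647 + 74.46·495 = 123393.78.
Real GDP 2001 (at 1990 prices) = 52.76·911 + 32.74·156 + 6.22·647 + 55.22·495 = 84530.04.
Deflator = Nominal/Real × 100 = 123393.78/84530.04 × 100 = 145.976.

145.98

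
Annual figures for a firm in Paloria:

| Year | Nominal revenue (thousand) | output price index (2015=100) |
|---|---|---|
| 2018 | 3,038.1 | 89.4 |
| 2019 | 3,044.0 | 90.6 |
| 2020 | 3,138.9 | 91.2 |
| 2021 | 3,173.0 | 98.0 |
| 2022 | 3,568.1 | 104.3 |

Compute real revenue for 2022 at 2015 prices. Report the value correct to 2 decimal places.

Real revenue 2022 = 3568.1 / 1.043 = 3421.00.

3,421.00 thousand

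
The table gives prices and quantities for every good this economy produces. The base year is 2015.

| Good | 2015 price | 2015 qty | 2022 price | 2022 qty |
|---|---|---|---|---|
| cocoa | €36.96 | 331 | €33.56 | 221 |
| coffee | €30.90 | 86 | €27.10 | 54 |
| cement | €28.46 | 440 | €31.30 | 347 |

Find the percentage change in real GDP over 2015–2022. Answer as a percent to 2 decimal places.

Real GDP 2015 = Nominal GDP 2015 = 36.96·331 + 30.90·86 + 28.46·440 = 27413.56.
Real GDP 2022 (at 2015 prices) = 36.96·221 + 30.90·54 + 28.46·347 = 19712.38.
Real growth = 19712.38/27413.56 − 1 = -0.2809.

-28.09%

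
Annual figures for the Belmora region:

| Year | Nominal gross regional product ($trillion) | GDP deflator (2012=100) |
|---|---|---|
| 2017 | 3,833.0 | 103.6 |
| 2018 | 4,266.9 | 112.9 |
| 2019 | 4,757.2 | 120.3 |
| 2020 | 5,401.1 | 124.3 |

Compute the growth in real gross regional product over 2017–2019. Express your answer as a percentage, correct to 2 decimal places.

6.88%

Real gross regional product 2017 = 3833.0/1.036 = 3699.81.
Real gross regional product 2019 = 4757.2/1.203 = 3954.45.
Change = 3954.45/3699.81 − 1 = 0.0688.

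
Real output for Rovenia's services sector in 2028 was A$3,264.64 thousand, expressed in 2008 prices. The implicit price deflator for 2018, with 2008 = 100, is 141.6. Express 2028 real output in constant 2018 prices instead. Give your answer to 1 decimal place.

A$4,622.7 thousand

Real output in 2018 prices = Real output in 2008 prices × (P_2018/P_2008) = 3264.64 × 1.416 = 4622.73.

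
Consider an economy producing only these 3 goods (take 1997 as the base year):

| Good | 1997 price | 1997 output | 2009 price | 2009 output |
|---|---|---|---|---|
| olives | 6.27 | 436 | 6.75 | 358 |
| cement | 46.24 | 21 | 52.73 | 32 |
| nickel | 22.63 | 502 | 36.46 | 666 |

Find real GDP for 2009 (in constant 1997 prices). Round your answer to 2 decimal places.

Real GDP 2009 = Σ (p_1997 × q_2009) = 6.27·358 + 46.24·32 + 22.63·666 = 18795.92.

18795.92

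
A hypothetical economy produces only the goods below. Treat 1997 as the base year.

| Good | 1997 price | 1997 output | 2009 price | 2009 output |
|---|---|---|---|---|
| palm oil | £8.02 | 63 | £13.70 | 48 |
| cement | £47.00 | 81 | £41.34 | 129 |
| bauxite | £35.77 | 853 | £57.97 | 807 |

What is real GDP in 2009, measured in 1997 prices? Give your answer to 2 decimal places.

Real GDP 2009 = Σ (p_1997 × q_2009) = 8.02·48 + 47.00·129 + 35.77·807 = 35314.35.

£35314.35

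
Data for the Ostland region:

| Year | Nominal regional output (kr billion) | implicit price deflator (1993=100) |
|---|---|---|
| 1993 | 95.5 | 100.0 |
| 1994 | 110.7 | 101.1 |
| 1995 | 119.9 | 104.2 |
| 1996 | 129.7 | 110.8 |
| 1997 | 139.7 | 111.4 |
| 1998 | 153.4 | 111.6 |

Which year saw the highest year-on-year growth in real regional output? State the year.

1994

1994: real = 110.7/1.011 = 109.50; growth vs 1993 (95.50) = 14.66%.
1995: real = 119.9/1.042 = 115.07; growth vs 1994 (109.50) = 5.09%.
1996: real = 129.7/1.108 = 117.06; growth vs 1995 (115.07) = 1.73%.
1997: real = 139.7/1.114 = 125.40; growth vs 1996 (117.06) = 7.12%.
1998: real = 153.4/1.116 = 137.46; growth vs 1997 (125.40) = 9.62%.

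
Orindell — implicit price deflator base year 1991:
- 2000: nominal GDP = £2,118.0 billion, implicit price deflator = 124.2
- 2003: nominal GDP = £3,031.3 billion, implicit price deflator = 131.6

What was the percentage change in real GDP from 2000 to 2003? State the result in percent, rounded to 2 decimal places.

Deflate each year: 2000 → 2118.0/1.242 = 1705.31; 2003 → 3031.3/1.316 = 2303.42.
So real GDP changed by 2303.42/1705.31 − 1 = 0.3507, i.e. 35.07%.

35.07%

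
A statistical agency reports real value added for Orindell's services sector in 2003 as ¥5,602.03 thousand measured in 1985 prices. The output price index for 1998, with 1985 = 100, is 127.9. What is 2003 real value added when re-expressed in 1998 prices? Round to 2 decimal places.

¥7,165.00 thousand

Real value added in 1998 prices = Real value added in 1985 prices × (P_1998/P_1985) = 5602.03 × 1.279 = 7165.00.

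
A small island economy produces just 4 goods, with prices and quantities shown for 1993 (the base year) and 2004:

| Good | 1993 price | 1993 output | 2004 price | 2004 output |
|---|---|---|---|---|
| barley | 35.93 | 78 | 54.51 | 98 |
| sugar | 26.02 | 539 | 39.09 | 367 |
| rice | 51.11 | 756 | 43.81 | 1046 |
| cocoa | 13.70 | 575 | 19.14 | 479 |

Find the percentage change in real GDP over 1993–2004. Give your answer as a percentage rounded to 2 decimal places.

15.39%

Real GDP 1993 = Nominal GDP 1993 = 35.93·78 + 26.02·539 + 51.11·756 + 13.70·575 = 63343.98.
Real GDP 2004 (at 1993 prices) = 35.93·98 + 26.02·367 + 51.11·1046 + 13.70·479 = 73093.84.
Real growth = 73093.84/63343.98 − 1 = 0.1539.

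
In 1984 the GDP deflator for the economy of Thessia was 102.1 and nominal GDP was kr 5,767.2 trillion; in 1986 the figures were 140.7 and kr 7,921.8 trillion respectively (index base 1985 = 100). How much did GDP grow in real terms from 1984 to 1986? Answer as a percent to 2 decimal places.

-0.32%

Real GDP 1984 = 5767.2 / 1.021 = 5648.58.
Real GDP 1986 = 7921.8 / 1.407 = 5630.28.
Real growth = 5630.28 / 5648.58 − 1 = -0.0032.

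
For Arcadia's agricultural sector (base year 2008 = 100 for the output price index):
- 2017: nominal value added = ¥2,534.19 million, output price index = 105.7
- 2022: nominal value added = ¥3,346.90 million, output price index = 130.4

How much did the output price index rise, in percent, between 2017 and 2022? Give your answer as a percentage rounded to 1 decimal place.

Price-level change = 130.4 / 105.7 − 1 = 0.2337.

23.4%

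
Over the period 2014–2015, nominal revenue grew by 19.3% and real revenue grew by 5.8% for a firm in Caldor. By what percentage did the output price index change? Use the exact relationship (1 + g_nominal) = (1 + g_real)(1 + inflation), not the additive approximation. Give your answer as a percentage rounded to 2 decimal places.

(1 + g_nom) = (1 + g_real)(1 + π), so π = 1.1930 / 1.0580 − 1 = 0.12760.

12.76%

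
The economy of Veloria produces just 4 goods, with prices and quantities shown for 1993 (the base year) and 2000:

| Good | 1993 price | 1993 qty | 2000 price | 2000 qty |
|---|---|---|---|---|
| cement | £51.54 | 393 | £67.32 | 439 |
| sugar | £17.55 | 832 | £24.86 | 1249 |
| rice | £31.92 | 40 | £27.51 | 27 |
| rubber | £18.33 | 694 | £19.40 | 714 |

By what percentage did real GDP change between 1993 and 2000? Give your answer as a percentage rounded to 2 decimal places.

19.73%

Real GDP 1993 = Nominal GDP 1993 = 51.54·393 + 17.55·832 + 31.92·40 + 18.33·694 = 48854.64.
Real GDP 2000 (at 1993 prices) = 51.54·439 + 17.55·1249 + 31.92·27 + 18.33·714 = 58495.47.
Real growth = 58495.47/48854.64 − 1 = 0.1973.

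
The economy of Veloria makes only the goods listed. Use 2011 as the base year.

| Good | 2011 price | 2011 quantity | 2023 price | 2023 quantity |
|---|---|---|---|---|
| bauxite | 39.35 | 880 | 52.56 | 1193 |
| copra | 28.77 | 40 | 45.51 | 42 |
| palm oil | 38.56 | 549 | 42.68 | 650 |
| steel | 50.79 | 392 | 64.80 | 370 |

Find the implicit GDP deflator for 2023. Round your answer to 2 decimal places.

126.44

Nominal GDP 2023 = 52.56·1193 + 45.51·42 + 42.68·650 + 64.80·370 = 116333.50.
Real GDP 2023 (at 2011 prices) = 39.35·1193 + 28.77·42 + 38.56·650 + 50.79·370 = 92009.19.
Deflator = Nominal/Real × 100 = 116333.50/92009.19 × 100 = 126.437.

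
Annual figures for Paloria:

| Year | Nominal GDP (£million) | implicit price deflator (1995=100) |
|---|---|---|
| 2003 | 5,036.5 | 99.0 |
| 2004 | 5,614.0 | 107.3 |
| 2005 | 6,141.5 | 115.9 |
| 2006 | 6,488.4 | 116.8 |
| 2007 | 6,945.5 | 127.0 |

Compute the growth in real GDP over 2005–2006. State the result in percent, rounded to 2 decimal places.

4.83%

Real GDP 2005 = 6141.5/1.159 = 5298.96.
Real GDP 2006 = 6488.4/1.168 = 5555.14.
Change = 5555.14/5298.96 − 1 = 0.0483.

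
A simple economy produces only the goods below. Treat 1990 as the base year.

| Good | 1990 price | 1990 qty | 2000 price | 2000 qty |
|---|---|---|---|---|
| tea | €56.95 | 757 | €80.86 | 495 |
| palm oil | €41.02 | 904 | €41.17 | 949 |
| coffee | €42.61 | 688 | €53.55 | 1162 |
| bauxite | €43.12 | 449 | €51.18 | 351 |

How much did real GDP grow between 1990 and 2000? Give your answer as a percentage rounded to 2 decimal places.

Real GDP 1990 = Nominal GDP 1990 = 56.95·757 + 41.02·904 + 42.61·688 + 43.12·449 = 128869.79.
Real GDP 2000 (at 1990 prices) = 56.95·495 + 41.02·949 + 42.61·1162 + 43.12·351 = 131766.17.
Real growth = 131766.17/128869.79 − 1 = 0.0225.

2.25%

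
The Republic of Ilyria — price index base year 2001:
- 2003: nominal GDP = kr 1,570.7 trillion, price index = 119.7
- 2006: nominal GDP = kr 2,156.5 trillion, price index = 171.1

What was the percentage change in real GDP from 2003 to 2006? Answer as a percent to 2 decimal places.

Real GDP 2003 = 1570.7 / 1.197 = 1312.20.
Real GDP 2006 = 2156.5 / 1.711 = 1260.37.
Real growth = 1260.37 / 1312.20 − 1 = -0.0395.

-3.95%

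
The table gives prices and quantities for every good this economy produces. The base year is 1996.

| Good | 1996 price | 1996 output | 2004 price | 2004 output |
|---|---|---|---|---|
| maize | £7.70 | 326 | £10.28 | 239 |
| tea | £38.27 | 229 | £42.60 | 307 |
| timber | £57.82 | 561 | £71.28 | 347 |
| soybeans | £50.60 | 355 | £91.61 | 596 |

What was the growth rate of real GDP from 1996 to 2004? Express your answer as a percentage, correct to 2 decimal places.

3.46%

Real GDP 1996 = Nominal GDP 1996 = 7.70·326 + 38.27·229 + 57.82·561 + 50.60·355 = 61674.05.
Real GDP 2004 (at 1996 prices) = 7.70·239 + 38.27·307 + 57.82·347 + 50.60·596 = 63810.33.
Real growth = 63810.33/61674.05 − 1 = 0.0346.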